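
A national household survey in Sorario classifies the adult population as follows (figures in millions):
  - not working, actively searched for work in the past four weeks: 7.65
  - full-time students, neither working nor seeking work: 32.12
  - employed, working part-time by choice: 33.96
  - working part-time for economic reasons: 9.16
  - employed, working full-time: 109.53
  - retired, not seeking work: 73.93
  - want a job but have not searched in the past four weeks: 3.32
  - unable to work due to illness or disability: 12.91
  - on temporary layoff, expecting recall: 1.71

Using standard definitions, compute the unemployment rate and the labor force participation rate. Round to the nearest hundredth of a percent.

Employed = 33.96 + 9.16 + 109.53 = 152.65 million (anyone who worked, including part-time for economic reasons, counts as employed).
Unemployed = 7.65 + 1.71 = 9.36 million (jobless and actively searching, or on temporary layoff).
Labor force = 152.65 + 9.36 = 162.01 million.
Not in labor force = 32.12 + 73.93 + 3.32 + 12.91 = 122.28 million (those not working and not actively searching are outside the labor force — including those who want a job but have given up searching).
Civilian working-age population = 162.01 + 122.28 = 284.29 million.
Unemployment rate = 9.36 / 162.01 = 5.78%.
Labor force participation rate = 162.01 / 284.29 = 56.99%.

Unemployment rate ≈ 5.78%; labor force participation rate ≈ 56.99%.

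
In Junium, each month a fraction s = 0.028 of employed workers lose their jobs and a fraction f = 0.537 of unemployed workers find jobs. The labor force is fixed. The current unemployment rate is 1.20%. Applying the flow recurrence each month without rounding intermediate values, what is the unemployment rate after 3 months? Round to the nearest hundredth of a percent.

With a fixed labor force, u_{t+1} = u_t + s·(1−u_t) − f·u_t = u_t·(1−s−f) + s.
Here 1−s−f = 0.435 and s = 0.028.
u_1 = 0.012000 × 0.435 + 0.028 = 0.033220.
u_2 = 0.033220 × 0.435 + 0.028 = 0.042451.
u_3 = 0.042451 × 0.435 + 0.028 = 0.046466.

Unemployment rate after three months ≈ 4.65%.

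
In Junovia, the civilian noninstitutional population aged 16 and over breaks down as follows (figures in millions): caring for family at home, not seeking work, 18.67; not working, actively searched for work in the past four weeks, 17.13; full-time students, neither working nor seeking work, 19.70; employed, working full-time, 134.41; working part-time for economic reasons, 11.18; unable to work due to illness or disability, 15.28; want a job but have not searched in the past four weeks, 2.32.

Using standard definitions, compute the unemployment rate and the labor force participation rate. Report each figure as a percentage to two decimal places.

Employed = 134.41 + 11.18 = 145.59 million (anyone who worked, including part-time for economic reasons, counts as employed).
Unemployed = 17.13 million.
Labor force = 145.59 + 17.13 = 162.72 million.
Not in labor force = 18.67 + 19.70 + 15.28 + 2.32 = 55.97 million (those not working and not actively searching are outside the labor force — including those who want a job but have given up searching).
Civilian working-age population = 162.72 + 55.97 = 218.69 million.
Unemployment rate = 17.13 / 162.72 = 10.53%.
Labor force participation rate = 162.72 / 218.69 = 74.41%.

Unemployment rate ≈ 10.53%; labor force participation rate ≈ 74.41%.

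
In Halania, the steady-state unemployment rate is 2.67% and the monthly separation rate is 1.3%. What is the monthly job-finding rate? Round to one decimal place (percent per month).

Job-finding rate ≈ 47.4% per month.

From u* = s/(s+f): f = s·(1−u)/u.
f = 1.3 × (1 − 0.0267) / 0.0267 = 1.2653 / 0.0267 ≈ 47.4% per month.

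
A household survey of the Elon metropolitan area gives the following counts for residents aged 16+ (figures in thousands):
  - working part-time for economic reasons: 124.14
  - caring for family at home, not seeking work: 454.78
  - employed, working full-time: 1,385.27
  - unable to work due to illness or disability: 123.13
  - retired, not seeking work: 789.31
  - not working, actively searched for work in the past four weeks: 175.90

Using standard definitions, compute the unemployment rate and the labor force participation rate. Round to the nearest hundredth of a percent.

Employed = 124.14 + 1,385.27 = 1,509.41 thousand (anyone who worked, including part-time for economic reasons, counts as employed).
Unemployed = 175.90 thousand.
Labor force = 1,509.41 + 175.90 = 1,685.31 thousand.
Not in labor force = 454.78 + 123.13 + 789.31 = 1,367.22 thousand (those not working and not actively searching are outside the labor force).
Civilian working-age population = 1,685.31 + 1,367.22 = 3,052.53 thousand.
Unemployment rate = 175.90 / 1,685.31 = 10.44%.
Labor force participation rate = 1,685.31 / 3,052.53 = 55.21%.

Unemployment rate ≈ 10.44%; labor force participation rate ≈ 55.21%.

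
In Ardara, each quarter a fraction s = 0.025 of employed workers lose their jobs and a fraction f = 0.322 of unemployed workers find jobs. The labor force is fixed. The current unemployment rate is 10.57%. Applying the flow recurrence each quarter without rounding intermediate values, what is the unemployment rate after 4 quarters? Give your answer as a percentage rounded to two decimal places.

Unemployment rate after four quarters ≈ 7.82%.

With a fixed labor force, u_{t+1} = u_t + s·(1−u_t) − f·u_t = u_t·(1−s−f) + s.
Here 1−s−f = 0.653 and s = 0.025.
u_1 = 0.105700 × 0.653 + 0.025 = 0.094022.
u_2 = 0.094022 × 0.653 + 0.025 = 0.086396.
u_3 = 0.086396 × 0.653 + 0.025 = 0.081417.
u_4 = 0.081417 × 0.653 + 0.025 = 0.078165.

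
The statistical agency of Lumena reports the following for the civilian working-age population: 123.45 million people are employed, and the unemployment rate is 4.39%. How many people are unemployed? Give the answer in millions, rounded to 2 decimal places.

Let U be the number unemployed. The labor force is E + U, and U/(E+U) = 0.0439.
So U = 0.0439 × 123.45 / (1 − 0.0439) = 5.4195 / 0.9561 ≈ 5.67 million.

About 5.67 million are unemployed.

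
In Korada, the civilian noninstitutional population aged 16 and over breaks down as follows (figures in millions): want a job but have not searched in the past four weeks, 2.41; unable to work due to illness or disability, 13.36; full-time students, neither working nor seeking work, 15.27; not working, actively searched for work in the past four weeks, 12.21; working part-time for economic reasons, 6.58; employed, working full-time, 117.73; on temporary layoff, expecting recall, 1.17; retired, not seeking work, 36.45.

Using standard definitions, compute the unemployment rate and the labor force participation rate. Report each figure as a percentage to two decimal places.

Unemployment rate ≈ 9.72%; labor force participation rate ≈ 67.11%.

Employed = 6.58 + 117.73 = 124.31 million (anyone who worked, including part-time for economic reasons, counts as employed).
Unemployed = 12.21 + 1.17 = 13.38 million (jobless and actively searching, or on temporary layoff).
Labor force = 124.31 + 13.38 = 137.69 million.
Not in labor force = 2.41 + 13.36 + 15.27 + 36.45 = 67.49 million (those not working and not actively searching are outside the labor force — including those who want a job but have given up searching).
Civilian working-age population = 137.69 + 67.49 = 205.18 million.
Unemployment rate = 13.38 / 137.69 = 9.72%.
Labor force participation rate = 137.69 / 205.18 = 67.11%.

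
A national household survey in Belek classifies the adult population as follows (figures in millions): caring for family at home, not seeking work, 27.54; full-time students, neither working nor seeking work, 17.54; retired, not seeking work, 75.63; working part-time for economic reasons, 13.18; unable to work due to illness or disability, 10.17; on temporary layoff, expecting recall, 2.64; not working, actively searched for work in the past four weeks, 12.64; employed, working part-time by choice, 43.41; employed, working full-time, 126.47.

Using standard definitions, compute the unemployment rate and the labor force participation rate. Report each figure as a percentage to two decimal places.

Unemployment rate ≈ 7.70%; labor force participation rate ≈ 60.25%.

Employed = 13.18 + 43.41 + 126.47 = 183.06 million (anyone who worked, including part-time for economic reasons, counts as employed).
Unemployed = 2.64 + 12.64 = 15.28 million (jobless and actively searching, or on temporary layoff).
Labor force = 183.06 + 15.28 = 198.34 million.
Not in labor force = 27.54 + 17.54 + 75.63 + 10.17 = 130.88 million (those not working and not actively searching are outside the labor force).
Civilian working-age population = 198.34 + 130.88 = 329.22 million.
Unemployment rate = 15.28 / 198.34 = 7.70%.
Labor force participation rate = 198.34 / 329.22 = 60.25%.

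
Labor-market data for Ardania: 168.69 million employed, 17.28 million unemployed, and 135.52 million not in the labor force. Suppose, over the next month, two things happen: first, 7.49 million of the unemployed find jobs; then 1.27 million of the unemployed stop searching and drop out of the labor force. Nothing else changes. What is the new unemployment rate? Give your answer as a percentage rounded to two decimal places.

New unemployment rate ≈ 4.61%.

Initially, labor force = 168.69 + 17.28 = 185.97 million, so u = 17.28/185.97 = 9.29%.
After the first change, unemployed falls and employed rises by 7.49; labor force unchanged → E = 176.18, U = 9.79, labor force = 185.97 million.
After the second change, unemployed and labor force both fall by 1.27 → E = 176.18, U = 8.52, labor force = 184.70 million.
New unemployment rate = 8.52 / 184.70 = 4.61%.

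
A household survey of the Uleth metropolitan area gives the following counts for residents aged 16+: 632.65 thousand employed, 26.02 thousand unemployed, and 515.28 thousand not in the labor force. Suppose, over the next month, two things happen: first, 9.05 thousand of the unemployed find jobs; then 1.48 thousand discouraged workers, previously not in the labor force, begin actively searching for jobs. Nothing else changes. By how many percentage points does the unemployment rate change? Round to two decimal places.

Initially, labor force = 632.65 + 26.02 = 658.67 thousand, so u = 26.02/658.67 = 3.95%.
After the first change, unemployed falls and employed rises by 9.05; labor force unchanged → E = 641.70, U = 16.97, labor force = 658.67 thousand.
After the second change, unemployed and labor force both rise by 1.48 → E = 641.70, U = 18.45, labor force = 660.15 thousand.
New unemployment rate = 18.45 / 660.15 = 2.79%.
Change = 2.79% − 3.95% = −1.16 percentage points.

The unemployment rate changes by −1.16 percentage points.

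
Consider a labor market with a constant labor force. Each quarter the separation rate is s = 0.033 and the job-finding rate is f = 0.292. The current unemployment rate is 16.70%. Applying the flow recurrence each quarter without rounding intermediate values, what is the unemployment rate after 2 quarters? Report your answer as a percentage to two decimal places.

Unemployment rate after two quarters ≈ 13.14%.

With a fixed labor force, u_{t+1} = u_t + s·(1−u_t) − f·u_t = u_t·(1−s−f) + s.
Here 1−s−f = 0.675 and s = 0.033.
u_1 = 0.167000 × 0.675 + 0.033 = 0.145725.
u_2 = 0.145725 × 0.675 + 0.033 = 0.131364.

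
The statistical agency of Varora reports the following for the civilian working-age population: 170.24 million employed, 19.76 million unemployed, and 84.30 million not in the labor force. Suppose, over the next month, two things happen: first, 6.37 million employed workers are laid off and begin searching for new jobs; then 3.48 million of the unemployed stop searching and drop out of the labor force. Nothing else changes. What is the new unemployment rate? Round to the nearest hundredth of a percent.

New unemployment rate ≈ 12.14%.

Initially, labor force = 170.24 + 19.76 = 190.00 million, so u = 19.76/190.00 = 10.40%.
After the first change, employed falls and unemployed rises by 6.37; labor force unchanged → E = 163.87, U = 26.13, labor force = 190.00 million.
After the second change, unemployed and labor force both fall by 3.48 → E = 163.87, U = 22.65, labor force = 186.52 million.
New unemployment rate = 22.65 / 186.52 = 12.14%.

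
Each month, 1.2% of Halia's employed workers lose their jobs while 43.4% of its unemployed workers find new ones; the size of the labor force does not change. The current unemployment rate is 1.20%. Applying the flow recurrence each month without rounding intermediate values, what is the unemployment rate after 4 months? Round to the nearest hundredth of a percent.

Unemployment rate after four months ≈ 2.55%.

With a fixed labor force, u_{t+1} = u_t + s·(1−u_t) − f·u_t = u_t·(1−s−f) + s.
Here 1−s−f = 0.554 and s = 0.012.
u_1 = 0.012000 × 0.554 + 0.012 = 0.018648.
u_2 = 0.018648 × 0.554 + 0.012 = 0.022331.
u_3 = 0.022331 × 0.554 + 0.012 = 0.024371.
u_4 = 0.024371 × 0.554 + 0.012 = 0.025502.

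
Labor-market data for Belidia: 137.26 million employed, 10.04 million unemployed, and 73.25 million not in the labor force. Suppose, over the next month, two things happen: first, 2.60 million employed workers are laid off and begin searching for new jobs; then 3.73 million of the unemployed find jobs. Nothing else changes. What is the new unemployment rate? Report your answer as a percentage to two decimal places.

Initially, labor force = 137.26 + 10.04 = 147.30 million, so u = 10.04/147.30 = 6.82%.
After the first change, employed falls and unemployed rises by 2.60; labor force unchanged → E = 134.66, U = 12.64, labor force = 147.30 million.
After the second change, unemployed falls and employed rises by 3.73; labor force unchanged → E = 138.39, U = 8.91, labor force = 147.30 million.
New unemployment rate = 8.91 / 147.30 = 6.05%.

New unemployment rate ≈ 6.05%.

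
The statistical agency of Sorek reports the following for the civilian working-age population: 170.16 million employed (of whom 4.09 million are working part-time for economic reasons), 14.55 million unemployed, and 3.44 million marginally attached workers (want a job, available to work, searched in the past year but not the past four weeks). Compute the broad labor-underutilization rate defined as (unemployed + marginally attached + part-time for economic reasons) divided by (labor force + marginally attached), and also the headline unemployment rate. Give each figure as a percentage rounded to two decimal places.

Broad underutilization rate ≈ 11.74%; headline unemployment rate ≈ 7.88%.

Labor force = 170.16 + 14.55 = 184.71 million.
Numerator = 14.55 + 3.44 + 4.09 = 22.08 million.
Denominator = 184.71 + 3.44 = 188.15 million.
Broad rate = 22.08 / 188.15 = 11.74%.
Headline unemployment rate = 14.55 / 184.71 = 7.88%.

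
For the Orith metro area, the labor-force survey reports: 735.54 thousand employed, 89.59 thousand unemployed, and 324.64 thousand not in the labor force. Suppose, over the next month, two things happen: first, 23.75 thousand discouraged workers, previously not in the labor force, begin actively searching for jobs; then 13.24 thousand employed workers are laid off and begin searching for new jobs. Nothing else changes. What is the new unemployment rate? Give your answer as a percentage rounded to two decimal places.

New unemployment rate ≈ 14.91%.

Initially, labor force = 735.54 + 89.59 = 825.13 thousand, so u = 89.59/825.13 = 10.86%.
After the first change, unemployed and labor force both rise by 23.75 → E = 735.54, U = 113.34, labor force = 848.88 thousand.
After the second change, employed falls and unemployed rises by 13.24; labor force unchanged → E = 722.30, U = 126.58, labor force = 848.88 thousand.
New unemployment rate = 126.58 / 848.88 = 14.91%.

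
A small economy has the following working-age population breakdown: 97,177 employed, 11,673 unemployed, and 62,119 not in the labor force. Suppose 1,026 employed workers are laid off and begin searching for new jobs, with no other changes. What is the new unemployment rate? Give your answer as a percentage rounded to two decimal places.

New unemployment rate ≈ 11.67%.

Initially, labor force = 97,177 + 11,673 = 108,850, so u = 11,673/108,850 = 10.72%.
After the change, employed falls and unemployed rises by 1,026; labor force unchanged → E = 96,151, U = 12,699, labor force = 108,850.
New unemployment rate = 12,699 / 108,850 = 11.67%.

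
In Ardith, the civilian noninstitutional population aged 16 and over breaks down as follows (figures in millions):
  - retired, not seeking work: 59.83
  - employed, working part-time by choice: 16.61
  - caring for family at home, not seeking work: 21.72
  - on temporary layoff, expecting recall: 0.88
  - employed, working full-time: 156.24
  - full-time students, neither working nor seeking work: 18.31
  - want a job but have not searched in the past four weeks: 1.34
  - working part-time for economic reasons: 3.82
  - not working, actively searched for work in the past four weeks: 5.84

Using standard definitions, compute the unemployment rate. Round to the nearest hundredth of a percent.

Unemployment rate ≈ 3.66%.

Employed = 16.61 + 156.24 + 3.82 = 176.67 million (anyone who worked, including part-time for economic reasons, counts as employed).
Unemployed = 0.88 + 5.84 = 6.72 million (jobless and actively searching, or on temporary layoff).
Labor force = 176.67 + 6.72 = 183.39 million.
Unemployment rate = 6.72 / 183.39 = 3.66%.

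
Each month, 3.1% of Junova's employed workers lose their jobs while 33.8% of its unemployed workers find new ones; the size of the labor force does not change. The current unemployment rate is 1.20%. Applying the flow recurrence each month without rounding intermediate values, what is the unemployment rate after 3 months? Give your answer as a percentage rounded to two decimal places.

With a fixed labor force, u_{t+1} = u_t + s·(1−u_t) − f·u_t = u_t·(1−s−f) + s.
Here 1−s−f = 0.631 and s = 0.031.
u_1 = 0.012000 × 0.631 + 0.031 = 0.038572.
u_2 = 0.038572 × 0.631 + 0.031 = 0.055339.
u_3 = 0.055339 × 0.631 + 0.031 = 0.065919.

Unemployment rate after three months ≈ 6.59%.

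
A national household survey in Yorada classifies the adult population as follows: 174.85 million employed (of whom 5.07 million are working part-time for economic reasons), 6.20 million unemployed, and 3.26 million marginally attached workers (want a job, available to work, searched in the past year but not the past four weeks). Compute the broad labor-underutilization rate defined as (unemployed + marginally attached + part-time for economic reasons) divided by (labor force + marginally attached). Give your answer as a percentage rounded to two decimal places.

Broad underutilization rate ≈ 7.88%.

Labor force = 174.85 + 6.20 = 181.05 million.
Numerator = 6.20 + 3.26 + 5.07 = 14.53 million.
Denominator = 181.05 + 3.26 = 184.31 million.
Broad rate = 14.53 / 184.31 = 7.88%.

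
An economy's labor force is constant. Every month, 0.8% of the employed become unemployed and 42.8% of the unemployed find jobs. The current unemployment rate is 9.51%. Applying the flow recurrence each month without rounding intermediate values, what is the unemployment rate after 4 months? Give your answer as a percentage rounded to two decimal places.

Unemployment rate after four months ≈ 2.61%.

With a fixed labor force, u_{t+1} = u_t + s·(1−u_t) − f·u_t = u_t·(1−s−f) + s.
Here 1−s−f = 0.564 and s = 0.008.
u_1 = 0.095100 × 0.564 + 0.008 = 0.061636.
u_2 = 0.061636 × 0.564 + 0.008 = 0.042763.
u_3 = 0.042763 × 0.564 + 0.008 = 0.032118.
u_4 = 0.032118 × 0.564 + 0.008 = 0.026115.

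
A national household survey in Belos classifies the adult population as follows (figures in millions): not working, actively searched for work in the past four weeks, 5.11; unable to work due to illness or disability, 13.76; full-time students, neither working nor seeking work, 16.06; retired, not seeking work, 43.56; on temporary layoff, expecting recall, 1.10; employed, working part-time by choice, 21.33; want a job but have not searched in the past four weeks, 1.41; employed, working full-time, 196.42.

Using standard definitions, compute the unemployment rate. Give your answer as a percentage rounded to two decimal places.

Unemployment rate ≈ 2.77%.

Employed = 21.33 + 196.42 = 217.75 million.
Unemployed = 5.11 + 1.10 = 6.21 million (jobless and actively searching, or on temporary layoff).
Labor force = 217.75 + 6.21 = 223.96 million.
Unemployment rate = 6.21 / 223.96 = 2.77%.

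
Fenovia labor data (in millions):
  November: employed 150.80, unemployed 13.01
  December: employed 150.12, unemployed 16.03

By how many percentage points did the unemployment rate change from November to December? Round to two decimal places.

The unemployment rate changed by +1.71 percentage points.

November: labor force = 150.80 + 13.01 = 163.81; u = 13.01/163.81 = 7.94%.
December: labor force = 150.12 + 16.03 = 166.15; u = 16.03/166.15 = 9.65%.
Change = 9.65% − 7.94% = +1.71 pp.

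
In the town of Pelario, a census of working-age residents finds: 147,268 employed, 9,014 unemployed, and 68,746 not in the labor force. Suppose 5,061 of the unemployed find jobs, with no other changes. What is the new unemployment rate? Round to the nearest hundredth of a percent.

Initially, labor force = 147,268 + 9,014 = 156,282, so u = 9,014/156,282 = 5.77%.
After the change, unemployed falls and employed rises by 5,061; labor force unchanged → E = 152,329, U = 3,953, labor force = 156,282.
New unemployment rate = 3,953 / 156,282 = 2.53%.

New unemployment rate ≈ 2.53%.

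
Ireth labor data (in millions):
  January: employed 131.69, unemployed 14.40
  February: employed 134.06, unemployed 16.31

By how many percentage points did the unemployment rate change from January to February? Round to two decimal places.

The unemployment rate changed by +0.99 percentage points.

January: labor force = 131.69 + 14.40 = 146.09; u = 14.40/146.09 = 9.86%.
February: labor force = 134.06 + 16.31 = 150.37; u = 16.31/150.37 = 10.85%.
Change = 10.85% − 9.86% = +0.99 pp.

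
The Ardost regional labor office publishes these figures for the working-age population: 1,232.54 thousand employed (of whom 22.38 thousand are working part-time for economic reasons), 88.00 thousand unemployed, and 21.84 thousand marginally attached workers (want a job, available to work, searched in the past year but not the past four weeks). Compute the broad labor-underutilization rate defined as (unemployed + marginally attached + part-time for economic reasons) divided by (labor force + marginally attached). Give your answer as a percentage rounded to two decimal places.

Broad underutilization rate ≈ 9.85%.

Labor force = 1,232.54 + 88.00 = 1,320.54 thousand.
Numerator = 88.00 + 21.84 + 22.38 = 132.22 thousand.
Denominator = 1,320.54 + 21.84 = 1,342.38 thousand.
Broad rate = 132.22 / 1,342.38 = 9.85%.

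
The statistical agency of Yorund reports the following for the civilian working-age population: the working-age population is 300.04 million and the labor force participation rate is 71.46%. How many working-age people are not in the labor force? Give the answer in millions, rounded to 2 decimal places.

Share not in the labor force = 1 − 0.7146 = 0.2854.
Not in labor force = 0.2854 × 300.04 ≈ 85.63 million.

About 85.63 million are not in the labor force.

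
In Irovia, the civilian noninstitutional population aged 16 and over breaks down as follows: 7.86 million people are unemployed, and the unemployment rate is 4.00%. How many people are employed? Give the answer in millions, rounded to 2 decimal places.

About 188.64 million are employed.

Labor force = U / u = 7.86 / 0.0400 ≈ 196.50 million.
Employed = labor force − unemployed = 196.50 − 7.86 = 188.64 million.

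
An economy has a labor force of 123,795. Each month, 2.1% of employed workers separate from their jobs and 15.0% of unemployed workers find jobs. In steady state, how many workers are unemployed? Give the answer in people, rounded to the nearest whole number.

Steady-state unemployment rate u* = s/(s+f) = 2.1/(2.1+15.0) = 0.122807.
Unemployed = u* × labor force = 0.122807 × 123,795 ≈ 15,203.

About 15,203 are unemployed in steady state.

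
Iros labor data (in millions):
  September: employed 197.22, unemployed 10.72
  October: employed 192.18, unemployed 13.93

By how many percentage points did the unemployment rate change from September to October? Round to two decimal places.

September: labor force = 197.22 + 10.72 = 207.94; u = 10.72/207.94 = 5.16%.
October: labor force = 192.18 + 13.93 = 206.11; u = 13.93/206.11 = 6.76%.
Change = 6.76% − 5.16% = +1.60 pp.

The unemployment rate changed by +1.60 percentage points.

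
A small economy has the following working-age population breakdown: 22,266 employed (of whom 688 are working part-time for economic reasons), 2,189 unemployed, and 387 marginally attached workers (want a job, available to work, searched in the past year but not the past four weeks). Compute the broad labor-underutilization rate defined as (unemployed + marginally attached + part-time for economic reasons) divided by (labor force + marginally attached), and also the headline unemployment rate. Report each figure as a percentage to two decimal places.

Labor force = 22,266 + 2,189 = 24,455.
Numerator = 2,189 + 387 + 688 = 3,264.
Denominator = 24,455 + 387 = 24,842.
Broad rate = 3,264 / 24,842 = 13.14%.
Headline unemployment rate = 2,189 / 24,455 = 8.95%.

Broad underutilization rate ≈ 13.14%; headline unemployment rate ≈ 8.95%.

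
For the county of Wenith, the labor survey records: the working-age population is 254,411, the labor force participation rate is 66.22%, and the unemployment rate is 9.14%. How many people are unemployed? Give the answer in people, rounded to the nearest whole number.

Labor force = 0.6622 × 254,411 = 168,471.
Unemployed = 0.0914 × 168,471 ≈ 15,398.

About 15,398 are unemployed.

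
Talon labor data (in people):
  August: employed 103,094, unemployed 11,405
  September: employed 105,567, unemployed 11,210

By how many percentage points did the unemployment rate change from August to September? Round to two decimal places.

The unemployment rate changed by −0.36 percentage points.

August: labor force = 103,094 + 11,405 = 114,499; u = 11,405/114,499 = 9.96%.
September: labor force = 105,567 + 11,210 = 116,777; u = 11,210/116,777 = 9.60%.
Change = 9.60% − 9.96% = −0.36 pp.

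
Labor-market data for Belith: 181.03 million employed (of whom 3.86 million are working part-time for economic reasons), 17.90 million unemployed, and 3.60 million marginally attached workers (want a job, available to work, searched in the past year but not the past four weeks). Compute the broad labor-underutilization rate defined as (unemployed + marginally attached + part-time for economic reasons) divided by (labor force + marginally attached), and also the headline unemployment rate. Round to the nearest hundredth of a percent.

Broad underutilization rate ≈ 12.52%; headline unemployment rate ≈ 9.00%.

Labor force = 181.03 + 17.90 = 198.93 million.
Numerator = 17.90 + 3.60 + 3.86 = 25.36 million.
Denominator = 198.93 + 3.60 = 202.53 million.
Broad rate = 25.36 / 202.53 = 12.52%.
Headline unemployment rate = 17.90 / 198.93 = 9.00%.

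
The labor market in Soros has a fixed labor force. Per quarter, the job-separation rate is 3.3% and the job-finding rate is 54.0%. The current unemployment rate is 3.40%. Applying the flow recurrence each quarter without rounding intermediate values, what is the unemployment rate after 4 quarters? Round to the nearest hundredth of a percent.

Unemployment rate after four quarters ≈ 5.68%.

With a fixed labor force, u_{t+1} = u_t + s·(1−u_t) − f·u_t = u_t·(1−s−f) + s.
Here 1−s−f = 0.427 and s = 0.033.
u_1 = 0.034000 × 0.427 + 0.033 = 0.047518.
u_2 = 0.047518 × 0.427 + 0.033 = 0.053290.
u_3 = 0.053290 × 0.427 + 0.033 = 0.055755.
u_4 = 0.055755 × 0.427 + 0.033 = 0.056807.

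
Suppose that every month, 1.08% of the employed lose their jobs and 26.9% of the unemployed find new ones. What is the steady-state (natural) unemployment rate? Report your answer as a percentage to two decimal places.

At steady state the flows balance: s·E = f·U, so U/(E+U) = s/(s+f).
u* = 1.08 / (1.08 + 26.9) = 1.08 / 27.98 = 3.86%.

Steady-state unemployment rate ≈ 3.86%.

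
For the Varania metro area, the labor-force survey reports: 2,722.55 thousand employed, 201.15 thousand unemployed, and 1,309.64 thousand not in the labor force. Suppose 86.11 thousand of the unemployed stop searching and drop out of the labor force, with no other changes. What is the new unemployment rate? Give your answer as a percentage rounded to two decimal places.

New unemployment rate ≈ 4.05%.

Initially, labor force = 2,722.55 + 201.15 = 2,923.70 thousand, so u = 201.15/2,923.70 = 6.88%.
After the change, unemployed and labor force both fall by 86.11 → E = 2,722.55, U = 115.04, labor force = 2,837.59 thousand.
New unemployment rate = 115.04 / 2,837.59 = 4.05%.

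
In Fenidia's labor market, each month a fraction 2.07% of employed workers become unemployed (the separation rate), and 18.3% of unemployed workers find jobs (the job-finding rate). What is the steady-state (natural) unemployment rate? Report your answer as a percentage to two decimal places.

At steady state the flows balance: s·E = f·U, so U/(E+U) = s/(s+f).
u* = 2.07 / (2.07 + 18.3) = 2.07 / 20.37 = 10.16%.

Steady-state unemployment rate ≈ 10.16%.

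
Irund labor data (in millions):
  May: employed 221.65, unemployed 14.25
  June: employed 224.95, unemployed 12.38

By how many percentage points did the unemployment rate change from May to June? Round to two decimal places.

The unemployment rate changed by −0.82 percentage points.

May: labor force = 221.65 + 14.25 = 235.90; u = 14.25/235.90 = 6.04%.
June: labor force = 224.95 + 12.38 = 237.33; u = 12.38/237.33 = 5.22%.
Change = 5.22% − 6.04% = −0.82 pp.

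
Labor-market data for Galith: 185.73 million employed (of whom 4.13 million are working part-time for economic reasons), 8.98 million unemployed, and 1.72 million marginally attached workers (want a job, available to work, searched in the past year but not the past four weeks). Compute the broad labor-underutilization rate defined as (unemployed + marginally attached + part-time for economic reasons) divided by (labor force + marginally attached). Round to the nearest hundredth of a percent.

Broad underutilization rate ≈ 7.55%.

Labor force = 185.73 + 8.98 = 194.71 million.
Numerator = 8.98 + 1.72 + 4.13 = 14.83 million.
Denominator = 194.71 + 1.72 = 196.43 million.
Broad rate = 14.83 / 196.43 = 7.55%.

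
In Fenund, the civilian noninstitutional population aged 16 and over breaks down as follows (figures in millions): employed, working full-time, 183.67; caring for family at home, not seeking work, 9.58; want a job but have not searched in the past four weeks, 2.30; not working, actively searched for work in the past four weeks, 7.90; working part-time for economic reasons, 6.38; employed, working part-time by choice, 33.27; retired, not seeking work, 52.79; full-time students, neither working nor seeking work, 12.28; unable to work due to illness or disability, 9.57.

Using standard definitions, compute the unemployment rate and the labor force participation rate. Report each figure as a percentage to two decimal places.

Employed = 183.67 + 6.38 + 33.27 = 223.32 million (anyone who worked, including part-time for economic reasons, counts as employed).
Unemployed = 7.90 million.
Labor force = 223.32 + 7.90 = 231.22 million.
Not in labor force = 9.58 + 2.30 + 52.79 + 12.28 + 9.57 = 86.52 million (those not working and not actively searching are outside the labor force — including those who want a job but have given up searching).
Civilian working-age population = 231.22 + 86.52 = 317.74 million.
Unemployment rate = 7.90 / 231.22 = 3.42%.
Labor force participation rate = 231.22 / 317.74 = 72.77%.

Unemployment rate ≈ 3.42%; labor force participation rate ≈ 72.77%.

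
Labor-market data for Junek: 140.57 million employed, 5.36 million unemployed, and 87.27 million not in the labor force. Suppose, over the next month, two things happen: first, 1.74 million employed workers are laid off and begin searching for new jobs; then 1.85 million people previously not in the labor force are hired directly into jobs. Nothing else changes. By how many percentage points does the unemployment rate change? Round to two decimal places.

Initially, labor force = 140.57 + 5.36 = 145.93 million, so u = 5.36/145.93 = 3.67%.
After the first change, employed falls and unemployed rises by 1.74; labor force unchanged → E = 138.83, U = 7.10, labor force = 145.93 million.
After the second change, employed and labor force both rise by 1.85; unemployed unchanged → E = 140.68, U = 7.10, labor force = 147.78 million.
New unemployment rate = 7.10 / 147.78 = 4.80%.
Change = 4.80% − 3.67% = +1.13 percentage points.

The unemployment rate changes by +1.13 percentage points.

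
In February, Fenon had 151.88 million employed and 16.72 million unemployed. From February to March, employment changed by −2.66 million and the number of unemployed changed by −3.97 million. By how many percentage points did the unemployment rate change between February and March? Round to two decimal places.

February: labor force = 151.88 + 16.72 = 168.60; u = 16.72/168.60 = 9.92%.
March: labor force = 149.22 + 12.75 = 161.97; u = 12.75/161.97 = 7.87%.
Change = 7.87% − 9.92% = −2.05 pp.

The unemployment rate changed by −2.05 percentage points.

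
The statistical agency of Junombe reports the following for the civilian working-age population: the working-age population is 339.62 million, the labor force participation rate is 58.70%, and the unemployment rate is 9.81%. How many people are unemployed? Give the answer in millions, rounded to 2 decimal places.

Labor force = 0.5870 × 339.62 = 199.36 million.
Unemployed = 0.0981 × 199.36 ≈ 19.56 million.

About 19.56 million are unemployed.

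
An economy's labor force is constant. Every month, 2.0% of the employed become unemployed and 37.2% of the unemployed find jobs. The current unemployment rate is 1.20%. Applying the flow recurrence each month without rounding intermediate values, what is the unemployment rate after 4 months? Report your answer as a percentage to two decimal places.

With a fixed labor force, u_{t+1} = u_t + s·(1−u_t) − f·u_t = u_t·(1−s−f) + s.
Here 1−s−f = 0.608 and s = 0.020.
u_1 = 0.012000 × 0.608 + 0.020 = 0.027296.
u_2 = 0.027296 × 0.608 + 0.020 = 0.036596.
u_3 = 0.036596 × 0.608 + 0.020 = 0.042250.
u_4 = 0.042250 × 0.608 + 0.020 = 0.045688.

Unemployment rate after four months ≈ 4.57%.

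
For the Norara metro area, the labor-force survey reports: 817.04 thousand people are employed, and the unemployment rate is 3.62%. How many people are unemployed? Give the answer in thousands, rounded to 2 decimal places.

About 30.69 thousand are unemployed.

Let U be the number unemployed. The labor force is E + U, and U/(E+U) = 0.0362.
So U = 0.0362 × 817.04 / (1 − 0.0362) = 29.5768 / 0.9638 ≈ 30.69 thousand.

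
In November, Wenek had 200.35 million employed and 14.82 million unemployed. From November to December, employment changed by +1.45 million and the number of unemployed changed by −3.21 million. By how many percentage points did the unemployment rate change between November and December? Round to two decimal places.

The unemployment rate changed by −1.45 percentage points.

November: labor force = 200.35 + 14.82 = 215.17; u = 14.82/215.17 = 6.89%.
December: labor force = 201.80 + 11.61 = 213.41; u = 11.61/213.41 = 5.44%.
Change = 5.44% − 6.89% = −1.45 pp.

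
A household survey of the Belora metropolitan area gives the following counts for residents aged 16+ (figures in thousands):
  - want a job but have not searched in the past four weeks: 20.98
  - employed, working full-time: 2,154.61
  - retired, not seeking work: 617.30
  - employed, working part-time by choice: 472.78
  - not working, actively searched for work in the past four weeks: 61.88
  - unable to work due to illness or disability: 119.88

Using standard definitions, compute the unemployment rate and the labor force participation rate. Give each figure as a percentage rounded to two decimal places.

Employed = 2,154.61 + 472.78 = 2,627.39 thousand.
Unemployed = 61.88 thousand.
Labor force = 2,627.39 + 61.88 = 2,689.27 thousand.
Not in labor force = 20.98 + 617.30 + 119.88 = 758.16 thousand (those not working and not actively searching are outside the labor force — including those who want a job but have given up searching).
Civilian working-age population = 2,689.27 + 758.16 = 3,447.43 thousand.
Unemployment rate = 61.88 / 2,689.27 = 2.30%.
Labor force participation rate = 2,689.27 / 3,447.43 = 78.01%.

Unemployment rate ≈ 2.30%; labor force participation rate ≈ 78.01%.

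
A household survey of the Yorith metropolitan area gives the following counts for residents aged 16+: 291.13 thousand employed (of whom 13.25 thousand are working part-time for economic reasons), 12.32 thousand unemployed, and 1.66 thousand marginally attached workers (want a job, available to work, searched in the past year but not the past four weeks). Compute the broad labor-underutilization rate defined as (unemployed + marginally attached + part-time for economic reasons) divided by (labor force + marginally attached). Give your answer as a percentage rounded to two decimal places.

Broad underutilization rate ≈ 8.92%.

Labor force = 291.13 + 12.32 = 303.45 thousand.
Numerator = 12.32 + 1.66 + 13.25 = 27.23 thousand.
Denominator = 303.45 + 1.66 = 305.11 thousand.
Broad rate = 27.23 / 305.11 = 8.92%.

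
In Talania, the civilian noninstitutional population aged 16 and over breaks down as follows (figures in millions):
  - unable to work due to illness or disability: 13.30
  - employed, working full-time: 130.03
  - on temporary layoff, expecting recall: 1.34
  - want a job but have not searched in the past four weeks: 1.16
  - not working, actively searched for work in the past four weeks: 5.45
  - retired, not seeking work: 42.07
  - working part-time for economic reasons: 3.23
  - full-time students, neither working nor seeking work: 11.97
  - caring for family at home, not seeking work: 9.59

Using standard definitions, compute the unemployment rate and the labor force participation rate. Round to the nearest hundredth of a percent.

Employed = 130.03 + 3.23 = 133.26 million (anyone who worked, including part-time for economic reasons, counts as employed).
Unemployed = 1.34 + 5.45 = 6.79 million (jobless and actively searching, or on temporary layoff).
Labor force = 133.26 + 6.79 = 140.05 million.
Not in labor force = 13.30 + 1.16 + 42.07 + 11.97 + 9.59 = 78.09 million (those not working and not actively searching are outside the labor force — including those who want a job but have given up searching).
Civilian working-age population = 140.05 + 78.09 = 218.14 million.
Unemployment rate = 6.79 / 140.05 = 4.85%.
Labor force participation rate = 140.05 / 218.14 = 64.20%.

Unemployment rate ≈ 4.85%; labor force participation rate ≈ 64.20%.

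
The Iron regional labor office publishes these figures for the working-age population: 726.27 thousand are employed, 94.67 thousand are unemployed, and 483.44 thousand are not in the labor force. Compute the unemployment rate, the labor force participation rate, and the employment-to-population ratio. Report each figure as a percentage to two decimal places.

Unemployment rate ≈ 11.53%; labor force participation rate ≈ 62.94%; employment-population ratio ≈ 55.68%.

Labor force = employed + unemployed = 726.27 + 94.67 = 820.94 thousand.
Working-age population = 820.94 + 483.44 = 1,304.38 thousand.
Unemployment rate = 94.67 / 820.94 = 11.53%.
Labor force participation rate = 820.94 / 1,304.38 = 62.94%.
Employment-population ratio = 726.27 / 1,304.38 = 55.68%.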